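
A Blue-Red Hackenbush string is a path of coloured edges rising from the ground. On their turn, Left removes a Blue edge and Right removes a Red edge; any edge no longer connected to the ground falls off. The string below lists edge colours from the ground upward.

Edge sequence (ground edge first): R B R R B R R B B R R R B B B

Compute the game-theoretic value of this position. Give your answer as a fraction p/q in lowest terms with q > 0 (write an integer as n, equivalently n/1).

Prefix values for R B R R B R R B B R R R B B B via {L|R} + simplicity:
step 1: add R to get R; options L={ — } R={ 0 } ⇒ -1
step 2: add B to get RB; options L={ -1 } R={ 0 } ⇒ -1/2
step 3: add R to get RBR; options L={ -1 } R={ -1/2, 0 } ⇒ -3/4
step 4: add R to get RBRR; options L={ -1 } R={ -3/4, -1/2, 0 } ⇒ -7/8
step 5: add B to get RBRRB; options L={ -1, -7/8 } R={ -3/4, -1/2, 0 } ⇒ -13/16
step 6: add R to get RBRRBR; options L={ -1, -7/8 } R={ -13/16, -3/4, -1/2, 0 } ⇒ -27/32
step 7: add R to get RBRRBRR; options L={ -1, -7/8 } R={ -27/32, -13/16, -3/4, -1/2, 0 } ⇒ -55/64
step 8: add B to get RBRRBRRB; options L={ -1, -7/8, -55/64 } R={ -27/32, -13/16, -3/4, -1/2, 0 } ⇒ -109/128
step 9: add B to get RBRRBRRBB; options L={ -1, -7/8, -55/64, -109/128 } R={ -27/32, -13/16, -3/4, -1/2, 0 } ⇒ -217/256
step 10: add R to get RBRRBRRBBR; options L={ -1, -7/8, -55/64, -109/128 } R={ -217/256, -27/32, -13/16, -3/4, -1/2, 0 } ⇒ -435/512
step 11: add R to get RBRRBRRBBRR; options L={ -1, -7/8, -55/64, -109/128 } R={ -435/512, -217/256, -27/32, -13/16, -3/4, -1/2, 0 } ⇒ -871/1024
step 12: add R to get RBRRBRRBBRRR; options L={ -1, -7/8, -55/64, -109/128 } R={ -871/1024, -435/512, -217/256, -27/32, -13/16, -3/4, -1/2, 0 } ⇒ -1743/2048
step 13: add B to get RBRRBRRBBRRRB; options L={ -1, -7/8, -55/64, -109/128, -1743/2048 } R={ -871/1024, -435/512, -217/256, -27/32, -13/16, -3/4, -1/2, 0 } ⇒ -3485/4096
step 14: add B to get RBRRBRRBBRRRBB; options L={ -1, -7/8, -55/64, -109/128, -1743/2048, -3485/4096 } R={ -871/1024, -435/512, -217/256, -27/32, -13/16, -3/4, -1/2, 0 } ⇒ -6969/8192
step 15: add B to get RBRRBRRBBRRRBBB; options L={ -1, -7/8, -55/64, -109/128, -1743/2048, -3485/4096, -6969/8192 } R={ -871/1024, -435/512, -217/256, -27/32, -13/16, -3/4, -1/2, 0 } ⇒ -13937/16384

-13937/16384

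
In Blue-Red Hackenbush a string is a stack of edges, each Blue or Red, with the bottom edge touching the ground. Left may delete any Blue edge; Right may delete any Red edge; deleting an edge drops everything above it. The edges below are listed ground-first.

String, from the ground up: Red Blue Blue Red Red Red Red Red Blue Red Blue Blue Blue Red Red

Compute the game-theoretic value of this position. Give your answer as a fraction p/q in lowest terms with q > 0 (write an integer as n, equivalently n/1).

1 of 15 · R · max L −∞ · min R 0 = -1
2 of 15 · RB · max L -1 · min R 0 = -1/2
3 of 15 · RBB · max L -1/2 · min R 0 = -1/4
4 of 15 · RBBR · max L -1/2 · min R -1/4 = -3/8
5 of 15 · RBBRR · max L -1/2 · min R -3/8 = -7/16
6 of 15 · RBBRRR · max L -1/2 · min R -7/16 = -15/32
7 of 15 · RBBRRRR · max L -1/2 · min R -15/32 = -31/64
8 of 15 · RBBRRRRR · max L -1/2 · min R -31/64 = -63/128
9 of 15 · RBBRRRRRB · max L -63/128 · min R -31/64 = -125/256
10 of 15 · RBBRRRRRBR · max L -63/128 · min R -125/256 = -251/512
11 of 15 · RBBRRRRRBRB · max L -251/512 · min R -125/256 = -501/1024
12 of 15 · RBBRRRRRBRBB · max L -501/1024 · min R -125/256 = -1001/2048
13 of 15 · RBBRRRRRBRBBB · max L -1001/2048 · min R -125/256 = -2001/4096
14 of 15 · RBBRRRRRBRBBBR · max L -1001/2048 · min R -2001/4096 = -4003/8192
15 of 15 · RBBRRRRRBRBBBRR · max L -1001/2048 · min R -4003/8192 = -8007/16384

-8007/16384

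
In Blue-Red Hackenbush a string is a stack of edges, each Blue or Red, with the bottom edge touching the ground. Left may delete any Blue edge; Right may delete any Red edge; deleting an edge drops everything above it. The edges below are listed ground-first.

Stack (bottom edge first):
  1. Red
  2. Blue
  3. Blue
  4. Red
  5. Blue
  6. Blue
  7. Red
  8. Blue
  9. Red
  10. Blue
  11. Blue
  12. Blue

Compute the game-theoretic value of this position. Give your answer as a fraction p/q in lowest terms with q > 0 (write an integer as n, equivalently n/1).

g_1 [R]  L=[∅]  R=[0]  → -1
g_2 [RB]  L=[-1]  R=[0]  → -1/2
g_3 [RBB]  L=[-1,-1/2]  R=[0]  → -1/4
g_4 [RBBR]  L=[-1,-1/2]  R=[-1/4,0]  → -3/8
g_5 [RBBRB]  L=[-1,-1/2,-3/8]  R=[-1/4,0]  → -5/16
g_6 [RBBRBB]  L=[-1,-1/2,-3/8,-5/16]  R=[-1/4,0]  → -9/32
g_7 [RBBRBBR]  L=[-1,-1/2,-3/8,-5/16]  R=[-9/32,-1/4,0]  → -19/64
g_8 [RBBRBBRB]  L=[-1,-1/2,-3/8,-5/16,-19/64]  R=[-9/32,-1/4,0]  → -37/128
g_9 [RBBRBBRBR]  L=[-1,-1/2,-3/8,-5/16,-19/64]  R=[-37/128,-9/32,-1/4,0]  → -75/256
g_10 [RBBRBBRBRB]  L=[-1,-1/2,-3/8,-5/16,-19/64,-75/256]  R=[-37/128,-9/32,-1/4,0]  → -149/512
g_11 [RBBRBBRBRBB]  L=[-1,-1/2,-3/8,-5/16,-19/64,-75/256,-149/512]  R=[-37/128,-9/32,-1/4,0]  → -297/1024
g_12 [RBBRBBRBRBBB]  L=[-1,-1/2,-3/8,-5/16,-19/64,-75/256,-149/512,-297/1024]  R=[-37/128,-9/32,-1/4,0]  → -593/2048

-593/2048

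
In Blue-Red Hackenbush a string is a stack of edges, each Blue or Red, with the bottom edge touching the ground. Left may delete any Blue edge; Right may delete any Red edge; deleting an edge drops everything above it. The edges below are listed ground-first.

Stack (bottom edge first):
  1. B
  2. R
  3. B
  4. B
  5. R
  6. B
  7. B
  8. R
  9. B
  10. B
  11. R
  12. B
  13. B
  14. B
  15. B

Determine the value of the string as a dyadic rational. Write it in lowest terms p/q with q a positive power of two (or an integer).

14047/16384

B: Left { 0 }, Right { ∅ } = simplest 1
BR: Left { 0 }, Right { 1 } = simplest 1/2
BRB: Left { 0,1/2 }, Right { 1 } = simplest 3/4
BRBB: Left { 0,1/2,3/4 }, Right { 1 } = simplest 7/8
BRBBR: Left { 0,1/2,3/4 }, Right { 7/8,1 } = simplest 13/16
BRBBRB: Left { 0,1/2,3/4,13/16 }, Right { 7/8,1 } = simplest 27/32
BRBBRBB: Left { 0,1/2,3/4,13/16,27/32 }, Right { 7/8,1 } = simplest 55/64
BRBBRBBR: Left { 0,1/2,3/4,13/16,27/32 }, Right { 55/64,7/8,1 } = simplest 109/128
BRBBRBBRB: Left { 0,1/2,3/4,13/16,27/32,109/128 }, Right { 55/64,7/8,1 } = simplest 219/256
BRBBRBBRBB: Left { 0,1/2,3/4,13/16,27/32,109/128,219/256 }, Right { 55/64,7/8,1 } = simplest 439/512
BRBBRBBRBBR: Left { 0,1/2,3/4,13/16,27/32,109/128,219/256 }, Right { 439/512,55/64,7/8,1 } = simplest 877/1024
BRBBRBBRBBRB: Left { 0,1/2,3/4,13/16,27/32,109/128,219/256,877/1024 }, Right { 439/512,55/64,7/8,1 } = simplest 1755/2048
BRBBRBBRBBRBB: Left { 0,1/2,3/4,13/16,27/32,109/128,219/256,877/1024,1755/2048 }, Right { 439/512,55/64,7/8,1 } = simplest 3511/4096
BRBBRBBRBBRBBB: Left { 0,1/2,3/4,13/16,27/32,109/128,219/256,877/1024,1755/2048,3511/4096 }, Right { 439/512,55/64,7/8,1 } = simplest 7023/8192
BRBBRBBRBBRBBBB: Left { 0,1/2,3/4,13/16,27/32,109/128,219/256,877/1024,1755/2048,3511/4096,7023/8192 }, Right { 439/512,55/64,7/8,1 } = simplest 14047/16384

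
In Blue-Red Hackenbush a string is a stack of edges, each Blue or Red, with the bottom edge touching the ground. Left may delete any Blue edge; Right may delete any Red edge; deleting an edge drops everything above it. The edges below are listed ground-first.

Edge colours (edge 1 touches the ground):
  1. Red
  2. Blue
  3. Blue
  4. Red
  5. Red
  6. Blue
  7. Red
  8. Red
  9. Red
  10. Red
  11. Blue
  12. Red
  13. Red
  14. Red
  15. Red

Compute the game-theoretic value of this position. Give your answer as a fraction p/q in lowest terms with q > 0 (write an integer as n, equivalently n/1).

-7135/16384

Build val(s[:k]) for k = 1..15, string s = Red Blue Blue Red Red Blue Red Red Red Red Blue Red Red Red Red.
val_1 [R]  L=[(no moves)]  R=[0]  → -1
val_2 [RB]  L=[-1]  R=[0]  → -1/2
val_3 [RBB]  L=[-1, -1/2]  R=[0]  → -1/4
val_4 [RBBR]  L=[-1, -1/2]  R=[-1/4, 0]  → -3/8
val_5 [RBBRR]  L=[-1, -1/2]  R=[-3/8, -1/4, 0]  → -7/16
val_6 [RBBRRB]  L=[-1, -1/2, -7/16]  R=[-3/8, -1/4, 0]  → -13/32
val_7 [RBBRRBR]  L=[-1, -1/2, -7/16]  R=[-13/32, -3/8, -1/4, 0]  → -27/64
val_8 [RBBRRBRR]  L=[-1, -1/2, -7/16]  R=[-27/64, -13/32, -3/8, -1/4, 0]  → -55/128
val_9 [RBBRRBRRR]  L=[-1, -1/2, -7/16]  R=[-55/128, -27/64, -13/32, -3/8, -1/4, 0]  → -111/256
val_10 [RBBRRBRRRR]  L=[-1, -1/2, -7/16]  R=[-111/256, -55/128, -27/64, -13/32, -3/8, -1/4, 0]  → -223/512
val_11 [RBBRRBRRRRB]  L=[-1, -1/2, -7/16, -223/512]  R=[-111/256, -55/128, -27/64, -13/32, -3/8, -1/4, 0]  → -445/1024
val_12 [RBBRRBRRRRBR]  L=[-1, -1/2, -7/16, -223/512]  R=[-445/1024, -111/256, -55/128, -27/64, -13/32, -3/8, -1/4, 0]  → -891/2048
val_13 [RBBRRBRRRRBRR]  L=[-1, -1/2, -7/16, -223/512]  R=[-891/2048, -445/1024, -111/256, -55/128, -27/64, -13/32, -3/8, -1/4, 0]  → -1783/4096
val_14 [RBBRRBRRRRBRRR]  L=[-1, -1/2, -7/16, -223/512]  R=[-1783/4096, -891/2048, -445/1024, -111/256, -55/128, -27/64, -13/32, -3/8, -1/4, 0]  → -3567/8192
val_15 [RBBRRBRRRRBRRRR]  L=[-1, -1/2, -7/16, -223/512]  R=[-3567/8192, -1783/4096, -891/2048, -445/1024, -111/256, -55/128, -27/64, -13/32, -3/8, -1/4, 0]  → -7135/16384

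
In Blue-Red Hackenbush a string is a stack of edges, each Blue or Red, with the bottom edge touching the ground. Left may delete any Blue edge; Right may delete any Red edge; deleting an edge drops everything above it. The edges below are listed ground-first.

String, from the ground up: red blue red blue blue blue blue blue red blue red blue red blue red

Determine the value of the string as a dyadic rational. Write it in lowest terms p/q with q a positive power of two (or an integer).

1 of 15 · r · max L −∞ · min R 0 so -1
2 of 15 · rb · max L -1 · min R 0 so -1/2
3 of 15 · rbr · max L -1 · min R -1/2 so -3/4
4 of 15 · rbrb · max L -3/4 · min R -1/2 so -5/8
5 of 15 · rbrbb · max L -5/8 · min R -1/2 so -9/16
6 of 15 · rbrbbb · max L -9/16 · min R -1/2 so -17/32
7 of 15 · rbrbbbb · max L -17/32 · min R -1/2 so -33/64
8 of 15 · rbrbbbbb · max L -33/64 · min R -1/2 so -65/128
9 of 15 · rbrbbbbbr · max L -33/64 · min R -65/128 so -131/256
10 of 15 · rbrbbbbbrb · max L -131/256 · min R -65/128 so -261/512
11 of 15 · rbrbbbbbrbr · max L -131/256 · min R -261/512 so -523/1024
12 of 15 · rbrbbbbbrbrb · max L -523/1024 · min R -261/512 so -1045/2048
13 of 15 · rbrbbbbbrbrbr · max L -523/1024 · min R -1045/2048 so -2091/4096
14 of 15 · rbrbbbbbrbrbrb · max L -2091/4096 · min R -1045/2048 so -4181/8192
15 of 15 · rbrbbbbbrbrbrbr · max L -2091/4096 · min R -4181/8192 so -8363/16384

-8363/16384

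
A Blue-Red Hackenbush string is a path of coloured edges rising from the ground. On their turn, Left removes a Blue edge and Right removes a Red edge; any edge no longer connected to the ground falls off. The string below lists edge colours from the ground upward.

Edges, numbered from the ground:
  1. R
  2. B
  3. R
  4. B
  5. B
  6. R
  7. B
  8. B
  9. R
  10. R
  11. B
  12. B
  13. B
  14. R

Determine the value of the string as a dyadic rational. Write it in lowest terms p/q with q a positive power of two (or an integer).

R: Left { · }, Right { 0 } gives simplest -1
RB: Left { -1 }, Right { 0 } gives simplest -1/2
RBR: Left { -1 }, Right { -1/2, 0 } gives simplest -3/4
RBRB: Left { -1, -3/4 }, Right { -1/2, 0 } gives simplest -5/8
RBRBB: Left { -1, -3/4, -5/8 }, Right { -1/2, 0 } gives simplest -9/16
RBRBBR: Left { -1, -3/4, -5/8 }, Right { -9/16, -1/2, 0 } gives simplest -19/32
RBRBBRB: Left { -1, -3/4, -5/8, -19/32 }, Right { -9/16, -1/2, 0 } gives simplest -37/64
RBRBBRBB: Left { -1, -3/4, -5/8, -19/32, -37/64 }, Right { -9/16, -1/2, 0 } gives simplest -73/128
RBRBBRBBR: Left { -1, -3/4, -5/8, -19/32, -37/64 }, Right { -73/128, -9/16, -1/2, 0 } gives simplest -147/256
RBRBBRBBRR: Left { -1, -3/4, -5/8, -19/32, -37/64 }, Right { -147/256, -73/128, -9/16, -1/2, 0 } gives simplest -295/512
RBRBBRBBRRB: Left { -1, -3/4, -5/8, -19/32, -37/64, -295/512 }, Right { -147/256, -73/128, -9/16, -1/2, 0 } gives simplest -589/1024
RBRBBRBBRRBB: Left { -1, -3/4, -5/8, -19/32, -37/64, -295/512, -589/1024 }, Right { -147/256, -73/128, -9/16, -1/2, 0 } gives simplest -1177/2048
RBRBBRBBRRBBB: Left { -1, -3/4, -5/8, -19/32, -37/64, -295/512, -589/1024, -1177/2048 }, Right { -147/256, -73/128, -9/16, -1/2, 0 } gives simplest -2353/4096
RBRBBRBBRRBBBR: Left { -1, -3/4, -5/8, -19/32, -37/64, -295/512, -589/1024, -1177/2048 }, Right { -2353/4096, -147/256, -73/128, -9/16, -1/2, 0 } gives simplest -4707/8192

-4707/8192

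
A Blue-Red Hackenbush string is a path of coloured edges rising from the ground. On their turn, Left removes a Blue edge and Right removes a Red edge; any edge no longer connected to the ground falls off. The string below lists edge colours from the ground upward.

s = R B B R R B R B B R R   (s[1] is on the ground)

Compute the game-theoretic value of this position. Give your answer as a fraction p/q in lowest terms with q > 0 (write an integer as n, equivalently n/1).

Build value(s[:k]) for k = 1..11, string s = R B B R R B R B B R R.
R: Left { · }, Right { 0 } -> simplest -1
RB: Left { -1 }, Right { 0 } -> simplest -1/2
RBB: Left { -1,-1/2 }, Right { 0 } -> simplest -1/4
RBBR: Left { -1,-1/2 }, Right { -1/4,0 } -> simplest -3/8
RBBRR: Left { -1,-1/2 }, Right { -3/8,-1/4,0 } -> simplest -7/16
RBBRRB: Left { -1,-1/2,-7/16 }, Right { -3/8,-1/4,0 } -> simplest -13/32
RBBRRBR: Left { -1,-1/2,-7/16 }, Right { -13/32,-3/8,-1/4,0 } -> simplest -27/64
RBBRRBRB: Left { -1,-1/2,-7/16,-27/64 }, Right { -13/32,-3/8,-1/4,0 } -> simplest -53/128
RBBRRBRBB: Left { -1,-1/2,-7/16,-27/64,-53/128 }, Right { -13/32,-3/8,-1/4,0 } -> simplest -105/256
RBBRRBRBBR: Left { -1,-1/2,-7/16,-27/64,-53/128 }, Right { -105/256,-13/32,-3/8,-1/4,0 } -> simplest -211/512
RBBRRBRBBRR: Left { -1,-1/2,-7/16,-27/64,-53/128 }, Right { -211/512,-105/256,-13/32,-3/8,-1/4,0 } -> simplest -423/1024

-423/1024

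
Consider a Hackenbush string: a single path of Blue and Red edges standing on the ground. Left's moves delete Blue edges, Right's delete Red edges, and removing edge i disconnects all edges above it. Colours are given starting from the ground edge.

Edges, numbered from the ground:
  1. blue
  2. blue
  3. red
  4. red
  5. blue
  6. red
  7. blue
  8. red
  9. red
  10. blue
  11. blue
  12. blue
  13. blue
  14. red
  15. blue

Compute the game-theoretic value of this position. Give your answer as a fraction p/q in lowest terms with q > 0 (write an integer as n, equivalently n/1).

1 of 15 · b · max L 0 · min R +∞ ⇒ 1
2 of 15 · bb · max L 1 · min R +∞ ⇒ 2
3 of 15 · bbr · max L 1 · min R 2 ⇒ 3/2
4 of 15 · bbrr · max L 1 · min R 3/2 ⇒ 5/4
5 of 15 · bbrrb · max L 5/4 · min R 3/2 ⇒ 11/8
6 of 15 · bbrrbr · max L 5/4 · min R 11/8 ⇒ 21/16
7 of 15 · bbrrbrb · max L 21/16 · min R 11/8 ⇒ 43/32
8 of 15 · bbrrbrbr · max L 21/16 · min R 43/32 ⇒ 85/64
9 of 15 · bbrrbrbrr · max L 21/16 · min R 85/64 ⇒ 169/128
10 of 15 · bbrrbrbrrb · max L 169/128 · min R 85/64 ⇒ 339/256
11 of 15 · bbrrbrbrrbb · max L 339/256 · min R 85/64 ⇒ 679/512
12 of 15 · bbrrbrbrrbbb · max L 679/512 · min R 85/64 ⇒ 1359/1024
13 of 15 · bbrrbrbrrbbbb · max L 1359/1024 · min R 85/64 ⇒ 2719/2048
14 of 15 · bbrrbrbrrbbbbr · max L 1359/1024 · min R 2719/2048 ⇒ 5437/4096
15 of 15 · bbrrbrbrrbbbbrb · max L 5437/4096 · min R 2719/2048 ⇒ 10875/8192

10875/8192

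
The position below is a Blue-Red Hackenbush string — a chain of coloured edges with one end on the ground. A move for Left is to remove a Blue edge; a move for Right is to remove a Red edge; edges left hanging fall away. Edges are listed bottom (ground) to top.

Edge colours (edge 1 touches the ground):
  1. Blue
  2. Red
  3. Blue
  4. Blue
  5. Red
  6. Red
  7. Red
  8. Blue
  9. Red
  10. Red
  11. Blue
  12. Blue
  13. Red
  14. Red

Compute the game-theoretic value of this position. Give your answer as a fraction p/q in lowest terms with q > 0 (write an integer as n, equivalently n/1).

6297/8192

step 1: add Blue to get B; options L={ 0 } R={ none } gives 1
step 2: add Red to get BR; options L={ 0 } R={ 1 } gives 1/2
step 3: add Blue to get BRB; options L={ 0, 1/2 } R={ 1 } gives 3/4
step 4: add Blue to get BRBB; options L={ 0, 1/2, 3/4 } R={ 1 } gives 7/8
step 5: add Red to get BRBBR; options L={ 0, 1/2, 3/4 } R={ 7/8, 1 } gives 13/16
step 6: add Red to get BRBBRR; options L={ 0, 1/2, 3/4 } R={ 13/16, 7/8, 1 } gives 25/32
step 7: add Red to get BRBBRRR; options L={ 0, 1/2, 3/4 } R={ 25/32, 13/16, 7/8, 1 } gives 49/64
step 8: add Blue to get BRBBRRRB; options L={ 0, 1/2, 3/4, 49/64 } R={ 25/32, 13/16, 7/8, 1 } gives 99/128
step 9: add Red to get BRBBRRRBR; options L={ 0, 1/2, 3/4, 49/64 } R={ 99/128, 25/32, 13/16, 7/8, 1 } gives 197/256
step 10: add Red to get BRBBRRRBRR; options L={ 0, 1/2, 3/4, 49/64 } R={ 197/256, 99/128, 25/32, 13/16, 7/8, 1 } gives 393/512
step 11: add Blue to get BRBBRRRBRRB; options L={ 0, 1/2, 3/4, 49/64, 393/512 } R={ 197/256, 99/128, 25/32, 13/16, 7/8, 1 } gives 787/1024
step 12: add Blue to get BRBBRRRBRRBB; options L={ 0, 1/2, 3/4, 49/64, 393/512, 787/1024 } R={ 197/256, 99/128, 25/32, 13/16, 7/8, 1 } gives 1575/2048
step 13: add Red to get BRBBRRRBRRBBR; options L={ 0, 1/2, 3/4, 49/64, 393/512, 787/1024 } R={ 1575/2048, 197/256, 99/128, 25/32, 13/16, 7/8, 1 } gives 3149/4096
step 14: add Red to get BRBBRRRBRRBBRR; options L={ 0, 1/2, 3/4, 49/64, 393/512, 787/1024 } R={ 3149/4096, 1575/2048, 197/256, 99/128, 25/32, 13/16, 7/8, 1 } gives 6297/8192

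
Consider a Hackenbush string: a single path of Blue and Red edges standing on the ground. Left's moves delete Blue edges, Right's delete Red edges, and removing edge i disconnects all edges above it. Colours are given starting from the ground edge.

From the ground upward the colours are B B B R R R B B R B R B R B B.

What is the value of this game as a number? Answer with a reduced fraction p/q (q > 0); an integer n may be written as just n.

9047/4096

Recurse on prefixes of the 15-edge string B B B R R R B B R B R B R B B:
edge 1 of 15 (B): { 0 | none } => 1
edge 2 of 15 (B): { 0; 1 | none } => 2
edge 3 of 15 (B): { 0; 1; 2 | none } => 3
edge 4 of 15 (R): { 0; 1; 2 | 3 } => 5/2
edge 5 of 15 (R): { 0; 1; 2 | 5/2; 3 } => 9/4
edge 6 of 15 (R): { 0; 1; 2 | 9/4; 5/2; 3 } => 17/8
edge 7 of 15 (B): { 0; 1; 2; 17/8 | 9/4; 5/2; 3 } => 35/16
edge 8 of 15 (B): { 0; 1; 2; 17/8; 35/16 | 9/4; 5/2; 3 } => 71/32
edge 9 of 15 (R): { 0; 1; 2; 17/8; 35/16 | 71/32; 9/4; 5/2; 3 } => 141/64
edge 10 of 15 (B): { 0; 1; 2; 17/8; 35/16; 141/64 | 71/32; 9/4; 5/2; 3 } => 283/128
edge 11 of 15 (R): { 0; 1; 2; 17/8; 35/16; 141/64 | 283/128; 71/32; 9/4; 5/2; 3 } => 565/256
edge 12 of 15 (B): { 0; 1; 2; 17/8; 35/16; 141/64; 565/256 | 283/128; 71/32; 9/4; 5/2; 3 } => 1131/512
edge 13 of 15 (R): { 0; 1; 2; 17/8; 35/16; 141/64; 565/256 | 1131/512; 283/128; 71/32; 9/4; 5/2; 3 } => 2261/1024
edge 14 of 15 (B): { 0; 1; 2; 17/8; 35/16; 141/64; 565/256; 2261/1024 | 1131/512; 283/128; 71/32; 9/4; 5/2; 3 } => 4523/2048
edge 15 of 15 (B): { 0; 1; 2; 17/8; 35/16; 141/64; 565/256; 2261/1024; 4523/2048 | 1131/512; 283/128; 71/32; 9/4; 5/2; 3 } => 9047/4096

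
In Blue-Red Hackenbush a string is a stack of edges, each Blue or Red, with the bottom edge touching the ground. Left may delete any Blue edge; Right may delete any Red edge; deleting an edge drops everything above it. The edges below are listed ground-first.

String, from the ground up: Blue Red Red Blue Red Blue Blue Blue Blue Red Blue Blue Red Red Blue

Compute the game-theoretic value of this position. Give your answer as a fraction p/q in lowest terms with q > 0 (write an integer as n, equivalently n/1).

Prefix values for Blue Red Red Blue Red Blue Blue Blue Blue Red Blue Blue Red Red Blue via {L|R} + simplicity:
G(B) = { 0 | — } ⇒ 1
G(BR) = { 0 | 1 } ⇒ 1/2
G(BRR) = { 0 | 1/2, 1 } ⇒ 1/4
G(BRRB) = { 0, 1/4 | 1/2, 1 } ⇒ 3/8
G(BRRBR) = { 0, 1/4 | 3/8, 1/2, 1 } ⇒ 5/16
G(BRRBRB) = { 0, 1/4, 5/16 | 3/8, 1/2, 1 } ⇒ 11/32
G(BRRBRBB) = { 0, 1/4, 5/16, 11/32 | 3/8, 1/2, 1 } ⇒ 23/64
G(BRRBRBBB) = { 0, 1/4, 5/16, 11/32, 23/64 | 3/8, 1/2, 1 } ⇒ 47/128
G(BRRBRBBBB) = { 0, 1/4, 5/16, 11/32, 23/64, 47/128 | 3/8, 1/2, 1 } ⇒ 95/256
G(BRRBRBBBBR) = { 0, 1/4, 5/16, 11/32, 23/64, 47/128 | 95/256, 3/8, 1/2, 1 } ⇒ 189/512
G(BRRBRBBBBRB) = { 0, 1/4, 5/16, 11/32, 23/64, 47/128, 189/512 | 95/256, 3/8, 1/2, 1 } ⇒ 379/1024
G(BRRBRBBBBRBB) = { 0, 1/4, 5/16, 11/32, 23/64, 47/128, 189/512, 379/1024 | 95/256, 3/8, 1/2, 1 } ⇒ 759/2048
G(BRRBRBBBBRBBR) = { 0, 1/4, 5/16, 11/32, 23/64, 47/128, 189/512, 379/1024 | 759/2048, 95/256, 3/8, 1/2, 1 } ⇒ 1517/4096
G(BRRBRBBBBRBBRR) = { 0, 1/4, 5/16, 11/32, 23/64, 47/128, 189/512, 379/1024 | 1517/4096, 759/2048, 95/256, 3/8, 1/2, 1 } ⇒ 3033/8192
G(BRRBRBBBBRBBRRB) = { 0, 1/4, 5/16, 11/32, 23/64, 47/128, 189/512, 379/1024, 3033/8192 | 1517/4096, 759/2048, 95/256, 3/8, 1/2, 1 } ⇒ 6067/16384

6067/16384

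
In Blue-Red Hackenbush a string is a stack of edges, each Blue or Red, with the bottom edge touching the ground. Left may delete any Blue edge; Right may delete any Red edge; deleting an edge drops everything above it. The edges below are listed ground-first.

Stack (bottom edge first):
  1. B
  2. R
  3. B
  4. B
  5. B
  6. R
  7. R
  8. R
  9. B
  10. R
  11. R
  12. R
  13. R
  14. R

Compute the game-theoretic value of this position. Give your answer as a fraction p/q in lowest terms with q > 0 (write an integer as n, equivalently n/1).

Build G(s[:k]) for k = 1..14, string s = B R B B B R R R B R R R R R.
1 of 14 · B · max L 0 · min R +∞ so 1
2 of 14 · BR · max L 0 · min R 1 so 1/2
3 of 14 · BRB · max L 1/2 · min R 1 so 3/4
4 of 14 · BRBB · max L 3/4 · min R 1 so 7/8
5 of 14 · BRBBB · max L 7/8 · min R 1 so 15/16
6 of 14 · BRBBBR · max L 7/8 · min R 15/16 so 29/32
7 of 14 · BRBBBRR · max L 7/8 · min R 29/32 so 57/64
8 of 14 · BRBBBRRR · max L 7/8 · min R 57/64 so 113/128
9 of 14 · BRBBBRRRB · max L 113/128 · min R 57/64 so 227/256
10 of 14 · BRBBBRRRBR · max L 113/128 · min R 227/256 so 453/512
11 of 14 · BRBBBRRRBRR · max L 113/128 · min R 453/512 so 905/1024
12 of 14 · BRBBBRRRBRRR · max L 113/128 · min R 905/1024 so 1809/2048
13 of 14 · BRBBBRRRBRRRR · max L 113/128 · min R 1809/2048 so 3617/4096
14 of 14 · BRBBBRRRBRRRRR · max L 113/128 · min R 3617/4096 so 7233/8192

7233/8192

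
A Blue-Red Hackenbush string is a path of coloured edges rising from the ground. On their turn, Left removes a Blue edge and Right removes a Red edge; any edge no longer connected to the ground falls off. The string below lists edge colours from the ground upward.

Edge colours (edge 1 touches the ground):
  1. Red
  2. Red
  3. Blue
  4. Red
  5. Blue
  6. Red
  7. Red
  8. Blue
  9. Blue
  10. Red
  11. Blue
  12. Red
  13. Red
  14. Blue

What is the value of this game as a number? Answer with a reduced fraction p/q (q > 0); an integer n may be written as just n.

Build val(s[:k]) for k = 1..14, string s = Red Red Blue Red Blue Red Red Blue Blue Red Blue Red Red Blue.
val(R) = {  | 0 } = -1
val(RR) = {  | -1,0 } = -2
val(RRB) = { -2 | -1,0 } = -3/2
val(RRBR) = { -2 | -3/2,-1,0 } = -7/4
val(RRBRB) = { -2,-7/4 | -3/2,-1,0 } = -13/8
val(RRBRBR) = { -2,-7/4 | -13/8,-3/2,-1,0 } = -27/16
val(RRBRBRR) = { -2,-7/4 | -27/16,-13/8,-3/2,-1,0 } = -55/32
val(RRBRBRRB) = { -2,-7/4,-55/32 | -27/16,-13/8,-3/2,-1,0 } = -109/64
val(RRBRBRRBB) = { -2,-7/4,-55/32,-109/64 | -27/16,-13/8,-3/2,-1,0 } = -217/128
val(RRBRBRRBBR) = { -2,-7/4,-55/32,-109/64 | -217/128,-27/16,-13/8,-3/2,-1,0 } = -435/256
val(RRBRBRRBBRB) = { -2,-7/4,-55/32,-109/64,-435/256 | -217/128,-27/16,-13/8,-3/2,-1,0 } = -869/512
val(RRBRBRRBBRBR) = { -2,-7/4,-55/32,-109/64,-435/256 | -869/512,-217/128,-27/16,-13/8,-3/2,-1,0 } = -1739/1024
val(RRBRBRRBBRBRR) = { -2,-7/4,-55/32,-109/64,-435/256 | -1739/1024,-869/512,-217/128,-27/16,-13/8,-3/2,-1,0 } = -3479/2048
val(RRBRBRRBBRBRRB) = { -2,-7/4,-55/32,-109/64,-435/256,-3479/2048 | -1739/1024,-869/512,-217/128,-27/16,-13/8,-3/2,-1,0 } = -6957/4096

-6957/4096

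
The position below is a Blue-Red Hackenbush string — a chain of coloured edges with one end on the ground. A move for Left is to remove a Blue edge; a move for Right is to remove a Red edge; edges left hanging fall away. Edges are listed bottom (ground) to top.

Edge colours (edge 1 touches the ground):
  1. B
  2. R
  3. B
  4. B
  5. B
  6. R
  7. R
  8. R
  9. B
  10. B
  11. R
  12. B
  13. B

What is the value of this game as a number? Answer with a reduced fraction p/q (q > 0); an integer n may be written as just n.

3639/4096

Build val(s[:k]) for k = 1..13, string s = B R B B B R R R B B R B B.
step 1: add B to get B; options L={ 0 } R={ ∅ } => 1
step 2: add R to get BR; options L={ 0 } R={ 1 } => 1/2
step 3: add B to get BRB; options L={ 0,1/2 } R={ 1 } => 3/4
step 4: add B to get BRBB; options L={ 0,1/2,3/4 } R={ 1 } => 7/8
step 5: add B to get BRBBB; options L={ 0,1/2,3/4,7/8 } R={ 1 } => 15/16
step 6: add R to get BRBBBR; options L={ 0,1/2,3/4,7/8 } R={ 15/16,1 } => 29/32
step 7: add R to get BRBBBRR; options L={ 0,1/2,3/4,7/8 } R={ 29/32,15/16,1 } => 57/64
step 8: add R to get BRBBBRRR; options L={ 0,1/2,3/4,7/8 } R={ 57/64,29/32,15/16,1 } => 113/128
step 9: add B to get BRBBBRRRB; options L={ 0,1/2,3/4,7/8,113/128 } R={ 57/64,29/32,15/16,1 } => 227/256
step 10: add B to get BRBBBRRRBB; options L={ 0,1/2,3/4,7/8,113/128,227/256 } R={ 57/64,29/32,15/16,1 } => 455/512
step 11: add R to get BRBBBRRRBBR; options L={ 0,1/2,3/4,7/8,113/128,227/256 } R={ 455/512,57/64,29/32,15/16,1 } => 909/1024
step 12: add B to get BRBBBRRRBBRB; options L={ 0,1/2,3/4,7/8,113/128,227/256,909/1024 } R={ 455/512,57/64,29/32,15/16,1 } => 1819/2048
step 13: add B to get BRBBBRRRBBRBB; options L={ 0,1/2,3/4,7/8,113/128,227/256,909/1024,1819/2048 } R={ 455/512,57/64,29/32,15/16,1 } => 3639/4096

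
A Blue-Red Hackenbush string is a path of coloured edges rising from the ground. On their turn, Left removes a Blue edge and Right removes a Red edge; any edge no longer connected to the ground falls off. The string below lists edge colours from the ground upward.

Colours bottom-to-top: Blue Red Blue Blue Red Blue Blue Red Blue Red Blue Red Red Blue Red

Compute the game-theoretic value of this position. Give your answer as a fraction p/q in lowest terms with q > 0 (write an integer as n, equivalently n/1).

Recurse on prefixes of the 15-edge string Blue Red Blue Blue Red Blue Blue Red Blue Red Blue Red Red Blue Red:
B: Left { 0 }, Right { none } gives simplest 1
BR: Left { 0 }, Right { 1 } gives simplest 1/2
BRB: Left { 0 1/2 }, Right { 1 } gives simplest 3/4
BRBB: Left { 0 1/2 3/4 }, Right { 1 } gives simplest 7/8
BRBBR: Left { 0 1/2 3/4 }, Right { 7/8 1 } gives simplest 13/16
BRBBRB: Left { 0 1/2 3/4 13/16 }, Right { 7/8 1 } gives simplest 27/32
BRBBRBB: Left { 0 1/2 3/4 13/16 27/32 }, Right { 7/8 1 } gives simplest 55/64
BRBBRBBR: Left { 0 1/2 3/4 13/16 27/32 }, Right { 55/64 7/8 1 } gives simplest 109/128
BRBBRBBRB: Left { 0 1/2 3/4 13/16 27/32 109/128 }, Right { 55/64 7/8 1 } gives simplest 219/256
BRBBRBBRBR: Left { 0 1/2 3/4 13/16 27/32 109/128 }, Right { 219/256 55/64 7/8 1 } gives simplest 437/512
BRBBRBBRBRB: Left { 0 1/2 3/4 13/16 27/32 109/128 437/512 }, Right { 219/256 55/64 7/8 1 } gives simplest 875/1024
BRBBRBBRBRBR: Left { 0 1/2 3/4 13/16 27/32 109/128 437/512 }, Right { 875/1024 219/256 55/64 7/8 1 } gives simplest 1749/2048
BRBBRBBRBRBRR: Left { 0 1/2 3/4 13/16 27/32 109/128 437/512 }, Right { 1749/2048 875/1024 219/256 55/64 7/8 1 } gives simplest 3497/4096
BRBBRBBRBRBRRB: Left { 0 1/2 3/4 13/16 27/32 109/128 437/512 3497/4096 }, Right { 1749/2048 875/1024 219/256 55/64 7/8 1 } gives simplest 6995/8192
BRBBRBBRBRBRRBR: Left { 0 1/2 3/4 13/16 27/32 109/128 437/512 3497/4096 }, Right { 6995/8192 1749/2048 875/1024 219/256 55/64 7/8 1 } gives simplest 13989/16384

13989/16384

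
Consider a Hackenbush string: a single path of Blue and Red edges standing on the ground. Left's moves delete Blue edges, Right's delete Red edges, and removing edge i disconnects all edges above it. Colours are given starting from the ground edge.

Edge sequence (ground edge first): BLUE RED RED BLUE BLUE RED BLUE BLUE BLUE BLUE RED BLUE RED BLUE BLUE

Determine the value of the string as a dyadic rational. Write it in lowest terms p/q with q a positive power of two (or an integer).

Prefix values for BLUE RED RED BLUE BLUE RED BLUE BLUE BLUE BLUE RED BLUE RED BLUE BLUE via {L|R} + simplicity:
G(B) = { 0 | — } so 1
G(BR) = { 0 | 1 } so 1/2
G(BRR) = { 0 | 1/2, 1 } so 1/4
G(BRRB) = { 0, 1/4 | 1/2, 1 } so 3/8
G(BRRBB) = { 0, 1/4, 3/8 | 1/2, 1 } so 7/16
G(BRRBBR) = { 0, 1/4, 3/8 | 7/16, 1/2, 1 } so 13/32
G(BRRBBRB) = { 0, 1/4, 3/8, 13/32 | 7/16, 1/2, 1 } so 27/64
G(BRRBBRBB) = { 0, 1/4, 3/8, 13/32, 27/64 | 7/16, 1/2, 1 } so 55/128
G(BRRBBRBBB) = { 0, 1/4, 3/8, 13/32, 27/64, 55/128 | 7/16, 1/2, 1 } so 111/256
G(BRRBBRBBBB) = { 0, 1/4, 3/8, 13/32, 27/64, 55/128, 111/256 | 7/16, 1/2, 1 } so 223/512
G(BRRBBRBBBBR) = { 0, 1/4, 3/8, 13/32, 27/64, 55/128, 111/256 | 223/512, 7/16, 1/2, 1 } so 445/1024
G(BRRBBRBBBBRB) = { 0, 1/4, 3/8, 13/32, 27/64, 55/128, 111/256, 445/1024 | 223/512, 7/16, 1/2, 1 } so 891/2048
G(BRRBBRBBBBRBR) = { 0, 1/4, 3/8, 13/32, 27/64, 55/128, 111/256, 445/1024 | 891/2048, 223/512, 7/16, 1/2, 1 } so 1781/4096
G(BRRBBRBBBBRBRB) = { 0, 1/4, 3/8, 13/32, 27/64, 55/128, 111/256, 445/1024, 1781/4096 | 891/2048, 223/512, 7/16, 1/2, 1 } so 3563/8192
G(BRRBBRBBBBRBRBB) = { 0, 1/4, 3/8, 13/32, 27/64, 55/128, 111/256, 445/1024, 1781/4096, 3563/8192 | 891/2048, 223/512, 7/16, 1/2, 1 } so 7127/16384

7127/16384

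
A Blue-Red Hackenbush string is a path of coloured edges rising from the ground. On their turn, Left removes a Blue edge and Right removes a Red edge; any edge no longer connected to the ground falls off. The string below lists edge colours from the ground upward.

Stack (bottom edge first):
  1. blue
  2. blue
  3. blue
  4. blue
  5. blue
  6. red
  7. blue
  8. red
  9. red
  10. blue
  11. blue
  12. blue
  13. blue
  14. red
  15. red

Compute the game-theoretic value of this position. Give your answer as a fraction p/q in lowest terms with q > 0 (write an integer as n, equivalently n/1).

4729/1024

b: Left { 0 }, Right {  } gives simplest 1
bb: Left { 0 1 }, Right {  } gives simplest 2
bbb: Left { 0 1 2 }, Right {  } gives simplest 3
bbbb: Left { 0 1 2 3 }, Right {  } gives simplest 4
bbbbb: Left { 0 1 2 3 4 }, Right {  } gives simplest 5
bbbbbr: Left { 0 1 2 3 4 }, Right { 5 } gives simplest 9/2
bbbbbrb: Left { 0 1 2 3 4 9/2 }, Right { 5 } gives simplest 19/4
bbbbbrbr: Left { 0 1 2 3 4 9/2 }, Right { 19/4 5 } gives simplest 37/8
bbbbbrbrr: Left { 0 1 2 3 4 9/2 }, Right { 37/8 19/4 5 } gives simplest 73/16
bbbbbrbrrb: Left { 0 1 2 3 4 9/2 73/16 }, Right { 37/8 19/4 5 } gives simplest 147/32
bbbbbrbrrbb: Left { 0 1 2 3 4 9/2 73/16 147/32 }, Right { 37/8 19/4 5 } gives simplest 295/64
bbbbbrbrrbbb: Left { 0 1 2 3 4 9/2 73/16 147/32 295/64 }, Right { 37/8 19/4 5 } gives simplest 591/128
bbbbbrbrrbbbb: Left { 0 1 2 3 4 9/2 73/16 147/32 295/64 591/128 }, Right { 37/8 19/4 5 } gives simplest 1183/256
bbbbbrbrrbbbbr: Left { 0 1 2 3 4 9/2 73/16 147/32 295/64 591/128 }, Right { 1183/256 37/8 19/4 5 } gives simplest 2365/512
bbbbbrbrrbbbbrr: Left { 0 1 2 3 4 9/2 73/16 147/32 295/64 591/128 }, Right { 2365/512 1183/256 37/8 19/4 5 } gives simplest 4729/1024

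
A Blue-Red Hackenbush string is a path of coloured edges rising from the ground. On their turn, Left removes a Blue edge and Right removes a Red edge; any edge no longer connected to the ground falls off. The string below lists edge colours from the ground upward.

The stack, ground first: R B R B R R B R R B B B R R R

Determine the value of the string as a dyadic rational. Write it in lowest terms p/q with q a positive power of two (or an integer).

1 of 15 · R · max L −∞ · min R 0 = -1
2 of 15 · RB · max L -1 · min R 0 = -1/2
3 of 15 · RBR · max L -1 · min R -1/2 = -3/4
4 of 15 · RBRB · max L -3/4 · min R -1/2 = -5/8
5 of 15 · RBRBR · max L -3/4 · min R -5/8 = -11/16
6 of 15 · RBRBRR · max L -3/4 · min R -11/16 = -23/32
7 of 15 · RBRBRRB · max L -23/32 · min R -11/16 = -45/64
8 of 15 · RBRBRRBR · max L -23/32 · min R -45/64 = -91/128
9 of 15 · RBRBRRBRR · max L -23/32 · min R -91/128 = -183/256
10 of 15 · RBRBRRBRRB · max L -183/256 · min R -91/128 = -365/512
11 of 15 · RBRBRRBRRBB · max L -365/512 · min R -91/128 = -729/1024
12 of 15 · RBRBRRBRRBBB · max L -729/1024 · min R -91/128 = -1457/2048
13 of 15 · RBRBRRBRRBBBR · max L -729/1024 · min R -1457/2048 = -2915/4096
14 of 15 · RBRBRRBRRBBBRR · max L -729/1024 · min R -2915/4096 = -5831/8192
15 of 15 · RBRBRRBRRBBBRRR · max L -729/1024 · min R -5831/8192 = -11663/16384

-11663/16384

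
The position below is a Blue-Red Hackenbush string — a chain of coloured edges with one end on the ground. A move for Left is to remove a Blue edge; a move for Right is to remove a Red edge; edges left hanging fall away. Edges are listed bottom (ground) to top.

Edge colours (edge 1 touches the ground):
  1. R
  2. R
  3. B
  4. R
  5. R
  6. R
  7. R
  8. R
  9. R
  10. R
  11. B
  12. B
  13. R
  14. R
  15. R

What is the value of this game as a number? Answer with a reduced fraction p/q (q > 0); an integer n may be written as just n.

Prefix values for R R B R R R R R R R B B R R R via {L|R} + simplicity:
val_1 [R]  L=[]  R=[0]  ⇒ -1
val_2 [RR]  L=[]  R=[-1 0]  ⇒ -2
val_3 [RRB]  L=[-2]  R=[-1 0]  ⇒ -3/2
val_4 [RRBR]  L=[-2]  R=[-3/2 -1 0]  ⇒ -7/4
val_5 [RRBRR]  L=[-2]  R=[-7/4 -3/2 -1 0]  ⇒ -15/8
val_6 [RRBRRR]  L=[-2]  R=[-15/8 -7/4 -3/2 -1 0]  ⇒ -31/16
val_7 [RRBRRRR]  L=[-2]  R=[-31/16 -15/8 -7/4 -3/2 -1 0]  ⇒ -63/32
val_8 [RRBRRRRR]  L=[-2]  R=[-63/32 -31/16 -15/8 -7/4 -3/2 -1 0]  ⇒ -127/64
val_9 [RRBRRRRRR]  L=[-2]  R=[-127/64 -63/32 -31/16 -15/8 -7/4 -3/2 -1 0]  ⇒ -255/128
val_10 [RRBRRRRRRR]  L=[-2]  R=[-255/128 -127/64 -63/32 -31/16 -15/8 -7/4 -3/2 -1 0]  ⇒ -511/256
val_11 [RRBRRRRRRRB]  L=[-2 -511/256]  R=[-255/128 -127/64 -63/32 -31/16 -15/8 -7/4 -3/2 -1 0]  ⇒ -1021/512
val_12 [RRBRRRRRRRBB]  L=[-2 -511/256 -1021/512]  R=[-255/128 -127/64 -63/32 -31/16 -15/8 -7/4 -3/2 -1 0]  ⇒ -2041/1024
val_13 [RRBRRRRRRRBBR]  L=[-2 -511/256 -1021/512]  R=[-2041/1024 -255/128 -127/64 -63/32 -31/16 -15/8 -7/4 -3/2 -1 0]  ⇒ -4083/2048
val_14 [RRBRRRRRRRBBRR]  L=[-2 -511/256 -1021/512]  R=[-4083/2048 -2041/1024 -255/128 -127/64 -63/32 -31/16 -15/8 -7/4 -3/2 -1 0]  ⇒ -8167/4096
val_15 [RRBRRRRRRRBBRRR]  L=[-2 -511/256 -1021/512]  R=[-8167/4096 -4083/2048 -2041/1024 -255/128 -127/64 -63/32 -31/16 -15/8 -7/4 -3/2 -1 0]  ⇒ -16335/8192

-16335/8192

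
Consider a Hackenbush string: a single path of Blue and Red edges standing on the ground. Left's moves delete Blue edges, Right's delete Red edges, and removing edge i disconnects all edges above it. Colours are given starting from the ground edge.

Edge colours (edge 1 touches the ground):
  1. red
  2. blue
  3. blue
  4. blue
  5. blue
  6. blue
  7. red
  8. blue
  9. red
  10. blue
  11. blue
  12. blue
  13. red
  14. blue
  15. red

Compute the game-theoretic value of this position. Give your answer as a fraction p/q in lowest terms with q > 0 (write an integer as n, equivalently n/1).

-651/16384

Recurse on prefixes of the 15-edge string red blue blue blue blue blue red blue red blue blue blue red blue red:
edge 1 of 15 (red): {  | 0 } => -1
edge 2 of 15 (blue): { -1 | 0 } => -1/2
edge 3 of 15 (blue): { -1; -1/2 | 0 } => -1/4
edge 4 of 15 (blue): { -1; -1/2; -1/4 | 0 } => -1/8
edge 5 of 15 (blue): { -1; -1/2; -1/4; -1/8 | 0 } => -1/16
edge 6 of 15 (blue): { -1; -1/2; -1/4; -1/8; -1/16 | 0 } => -1/32
edge 7 of 15 (red): { -1; -1/2; -1/4; -1/8; -1/16 | -1/32; 0 } => -3/64
edge 8 of 15 (blue): { -1; -1/2; -1/4; -1/8; -1/16; -3/64 | -1/32; 0 } => -5/128
edge 9 of 15 (red): { -1; -1/2; -1/4; -1/8; -1/16; -3/64 | -5/128; -1/32; 0 } => -11/256
edge 10 of 15 (blue): { -1; -1/2; -1/4; -1/8; -1/16; -3/64; -11/256 | -5/128; -1/32; 0 } => -21/512
edge 11 of 15 (blue): { -1; -1/2; -1/4; -1/8; -1/16; -3/64; -11/256; -21/512 | -5/128; -1/32; 0 } => -41/1024
edge 12 of 15 (blue): { -1; -1/2; -1/4; -1/8; -1/16; -3/64; -11/256; -21/512; -41/1024 | -5/128; -1/32; 0 } => -81/2048
edge 13 of 15 (red): { -1; -1/2; -1/4; -1/8; -1/16; -3/64; -11/256; -21/512; -41/1024 | -81/2048; -5/128; -1/32; 0 } => -163/4096
edge 14 of 15 (blue): { -1; -1/2; -1/4; -1/8; -1/16; -3/64; -11/256; -21/512; -41/1024; -163/4096 | -81/2048; -5/128; -1/32; 0 } => -325/8192
edge 15 of 15 (red): { -1; -1/2; -1/4; -1/8; -1/16; -3/64; -11/256; -21/512; -41/1024; -163/4096 | -325/8192; -81/2048; -5/128; -1/32; 0 } => -651/16384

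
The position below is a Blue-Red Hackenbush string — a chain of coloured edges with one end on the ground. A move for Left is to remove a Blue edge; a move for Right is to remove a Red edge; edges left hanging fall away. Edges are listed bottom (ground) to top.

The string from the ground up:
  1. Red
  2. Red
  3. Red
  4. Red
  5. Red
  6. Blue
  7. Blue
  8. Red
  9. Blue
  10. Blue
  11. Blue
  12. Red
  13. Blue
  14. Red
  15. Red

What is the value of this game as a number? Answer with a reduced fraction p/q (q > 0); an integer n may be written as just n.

v(R) = { · | 0 } so -1
v(RR) = { · | -1; 0 } so -2
v(RRR) = { · | -2; -1; 0 } so -3
v(RRRR) = { · | -3; -2; -1; 0 } so -4
v(RRRRR) = { · | -4; -3; -2; -1; 0 } so -5
v(RRRRRB) = { -5 | -4; -3; -2; -1; 0 } so -9/2
v(RRRRRBB) = { -5; -9/2 | -4; -3; -2; -1; 0 } so -17/4
v(RRRRRBBR) = { -5; -9/2 | -17/4; -4; -3; -2; -1; 0 } so -35/8
v(RRRRRBBRB) = { -5; -9/2; -35/8 | -17/4; -4; -3; -2; -1; 0 } so -69/16
v(RRRRRBBRBB) = { -5; -9/2; -35/8; -69/16 | -17/4; -4; -3; -2; -1; 0 } so -137/32
v(RRRRRBBRBBB) = { -5; -9/2; -35/8; -69/16; -137/32 | -17/4; -4; -3; -2; -1; 0 } so -273/64
v(RRRRRBBRBBBR) = { -5; -9/2; -35/8; -69/16; -137/32 | -273/64; -17/4; -4; -3; -2; -1; 0 } so -547/128
v(RRRRRBBRBBBRB) = { -5; -9/2; -35/8; -69/16; -137/32; -547/128 | -273/64; -17/4; -4; -3; -2; -1; 0 } so -1093/256
v(RRRRRBBRBBBRBR) = { -5; -9/2; -35/8; -69/16; -137/32; -547/128 | -1093/256; -273/64; -17/4; -4; -3; -2; -1; 0 } so -2187/512
v(RRRRRBBRBBBRBRR) = { -5; -9/2; -35/8; -69/16; -137/32; -547/128 | -2187/512; -1093/256; -273/64; -17/4; -4; -3; -2; -1; 0 } so -4375/1024

-4375/1024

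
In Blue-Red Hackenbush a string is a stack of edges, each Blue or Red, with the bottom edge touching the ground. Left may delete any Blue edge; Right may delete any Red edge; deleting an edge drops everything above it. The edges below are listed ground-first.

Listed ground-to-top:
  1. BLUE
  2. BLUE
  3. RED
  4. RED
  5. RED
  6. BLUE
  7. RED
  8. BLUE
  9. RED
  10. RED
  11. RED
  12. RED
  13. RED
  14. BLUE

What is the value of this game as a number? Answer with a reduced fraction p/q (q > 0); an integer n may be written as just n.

Recurse on prefixes of the 14-edge string BLUE BLUE RED RED RED BLUE RED BLUE RED RED RED RED RED BLUE:
val(B) = { 0 | (no moves) } so 1
val(BB) = { 0 1 | (no moves) } so 2
val(BBR) = { 0 1 | 2 } so 3/2
val(BBRR) = { 0 1 | 3/2 2 } so 5/4
val(BBRRR) = { 0 1 | 5/4 3/2 2 } so 9/8
val(BBRRRB) = { 0 1 9/8 | 5/4 3/2 2 } so 19/16
val(BBRRRBR) = { 0 1 9/8 | 19/16 5/4 3/2 2 } so 37/32
val(BBRRRBRB) = { 0 1 9/8 37/32 | 19/16 5/4 3/2 2 } so 75/64
val(BBRRRBRBR) = { 0 1 9/8 37/32 | 75/64 19/16 5/4 3/2 2 } so 149/128
val(BBRRRBRBRR) = { 0 1 9/8 37/32 | 149/128 75/64 19/16 5/4 3/2 2 } so 297/256
val(BBRRRBRBRRR) = { 0 1 9/8 37/32 | 297/256 149/128 75/64 19/16 5/4 3/2 2 } so 593/512
val(BBRRRBRBRRRR) = { 0 1 9/8 37/32 | 593/512 297/256 149/128 75/64 19/16 5/4 3/2 2 } so 1185/1024
val(BBRRRBRBRRRRR) = { 0 1 9/8 37/32 | 1185/1024 593/512 297/256 149/128 75/64 19/16 5/4 3/2 2 } so 2369/2048
val(BBRRRBRBRRRRRB) = { 0 1 9/8 37/32 2369/2048 | 1185/1024 593/512 297/256 149/128 75/64 19/16 5/4 3/2 2 } so 4739/4096

4739/4096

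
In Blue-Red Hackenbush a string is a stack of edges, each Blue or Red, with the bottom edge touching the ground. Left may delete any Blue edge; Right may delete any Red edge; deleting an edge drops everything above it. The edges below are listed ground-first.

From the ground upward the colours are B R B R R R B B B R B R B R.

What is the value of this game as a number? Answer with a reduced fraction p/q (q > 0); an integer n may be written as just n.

Prefix values for B R B R R R B B B R B R B R via {L|R} + simplicity:
B: Left { 0 }, Right { — } gives simplest 1
BR: Left { 0 }, Right { 1 } gives simplest 1/2
BRB: Left { 0,1/2 }, Right { 1 } gives simplest 3/4
BRBR: Left { 0,1/2 }, Right { 3/4,1 } gives simplest 5/8
BRBRR: Left { 0,1/2 }, Right { 5/8,3/4,1 } gives simplest 9/16
BRBRRR: Left { 0,1/2 }, Right { 9/16,5/8,3/4,1 } gives simplest 17/32
BRBRRRB: Left { 0,1/2,17/32 }, Right { 9/16,5/8,3/4,1 } gives simplest 35/64
BRBRRRBB: Left { 0,1/2,17/32,35/64 }, Right { 9/16,5/8,3/4,1 } gives simplest 71/128
BRBRRRBBB: Left { 0,1/2,17/32,35/64,71/128 }, Right { 9/16,5/8,3/4,1 } gives simplest 143/256
BRBRRRBBBR: Left { 0,1/2,17/32,35/64,71/128 }, Right { 143/256,9/16,5/8,3/4,1 } gives simplest 285/512
BRBRRRBBBRB: Left { 0,1/2,17/32,35/64,71/128,285/512 }, Right { 143/256,9/16,5/8,3/4,1 } gives simplest 571/1024
BRBRRRBBBRBR: Left { 0,1/2,17/32,35/64,71/128,285/512 }, Right { 571/1024,143/256,9/16,5/8,3/4,1 } gives simplest 1141/2048
BRBRRRBBBRBRB: Left { 0,1/2,17/32,35/64,71/128,285/512,1141/2048 }, Right { 571/1024,143/256,9/16,5/8,3/4,1 } gives simplest 2283/4096
BRBRRRBBBRBRBR: Left { 0,1/2,17/32,35/64,71/128,285/512,1141/2048 }, Right { 2283/4096,571/1024,143/256,9/16,5/8,3/4,1 } gives simplest 4565/8192

4565/8192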